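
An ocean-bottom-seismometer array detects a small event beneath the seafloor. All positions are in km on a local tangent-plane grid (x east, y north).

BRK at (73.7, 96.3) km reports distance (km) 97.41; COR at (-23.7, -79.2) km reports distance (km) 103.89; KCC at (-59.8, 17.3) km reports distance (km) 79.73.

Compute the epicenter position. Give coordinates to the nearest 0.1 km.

Circle about each station: (x − 73.7)² + (y − 96.3)² = 97.41²; (x + 23.7)² + (y + 79.2)² = 103.89²; (x + 59.8)² + (y − 17.3)² = 79.73².
Subtracting the BRK equation from the COR and KCC equations removes the quadratic terms:
-194.8 x − 351.0 y = -9175.47
-267.0 x − 158.0 y = -7698.21
Solving the 2×2 system: x ≈ 19.9, y ≈ 15.1 km.
Check against BRK (with the unrounded x, y): √((x − 73.7)²+(y − 96.3)²) = 97.41 ≈ 97.41 km. ✓

x ≈ 19.9 km, y ≈ 15.1 km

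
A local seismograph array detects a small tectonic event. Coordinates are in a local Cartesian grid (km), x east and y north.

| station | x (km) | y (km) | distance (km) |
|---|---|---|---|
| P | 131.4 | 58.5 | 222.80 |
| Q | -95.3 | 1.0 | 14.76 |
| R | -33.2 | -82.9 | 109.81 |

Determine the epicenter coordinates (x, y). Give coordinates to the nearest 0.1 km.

x ≈ -86.7 km, y ≈ 13.0 km

Circle about each station: (x − 131.4)² + (y − 58.5)² = 222.80²; (x + 95.3)² + (y − 1.0)² = 14.76²; (x + 33.2)² + (y + 82.9)² = 109.81².
Subtracting pairs of circle equations eliminates x²+y² and gives linear equations (the radical axes):
-453.4 x − 115.0 y = 37816.86
-329.2 x − 282.8 y = 24868.04
Solving the 2×2 system: x ≈ -86.7, y ≈ 13.0 km.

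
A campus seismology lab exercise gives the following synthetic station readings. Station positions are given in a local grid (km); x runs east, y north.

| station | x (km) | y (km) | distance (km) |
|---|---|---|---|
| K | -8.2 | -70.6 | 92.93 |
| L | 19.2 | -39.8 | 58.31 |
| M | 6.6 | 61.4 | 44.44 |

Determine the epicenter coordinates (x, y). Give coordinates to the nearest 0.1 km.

Circle about each station: (x + 8.2)² + (y + 70.6)² = 92.93²; (x − 19.2)² + (y + 39.8)² = 58.31²; (x − 6.6)² + (y − 61.4)² = 44.44².
Subtracting pairs of circle equations eliminates x²+y² and gives linear equations (the radical axes):
54.8 x + 61.6 y = 2137.01
29.6 x + 264.0 y = 5422.99
Solving the 2×2 system: x ≈ 18.2, y ≈ 18.5 km.
Check against K (with the unrounded x, y): √((x + 8.2)²+(y + 70.6)²) = 92.93 ≈ 92.93 km. ✓

18.2 km east, 18.5 km north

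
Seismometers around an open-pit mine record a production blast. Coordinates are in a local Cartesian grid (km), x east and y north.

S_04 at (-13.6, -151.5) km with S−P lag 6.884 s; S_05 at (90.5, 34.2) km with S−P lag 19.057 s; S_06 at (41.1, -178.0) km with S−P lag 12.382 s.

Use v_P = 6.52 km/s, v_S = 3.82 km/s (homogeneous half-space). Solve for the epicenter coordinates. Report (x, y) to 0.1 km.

-32.9 km east, -91.0 km north

Distance from S−P lag: d = Δt · v_P v_S / (v_P − v_S) = Δt · (6.52·3.82)/(6.52−3.82) ≈ 9.2246·Δt.
So d_S_04 = 63.50, d_S_05 = 175.79, d_S_06 = 114.22 km.
Circle about each station: (x + 13.6)² + (y + 151.5)² = 63.50²; (x − 90.5)² + (y − 34.2)² = 175.79²; (x − 41.1)² + (y + 178.0)² = 114.22².
Subtracting pairs of circle equations eliminates x²+y² and gives linear equations (the radical axes):
208.2 x + 371.4 y = -40647.19
109.4 x − 53.0 y = 1222.04
Solving the 2×2 system: x ≈ -32.9, y ≈ -91.0 km.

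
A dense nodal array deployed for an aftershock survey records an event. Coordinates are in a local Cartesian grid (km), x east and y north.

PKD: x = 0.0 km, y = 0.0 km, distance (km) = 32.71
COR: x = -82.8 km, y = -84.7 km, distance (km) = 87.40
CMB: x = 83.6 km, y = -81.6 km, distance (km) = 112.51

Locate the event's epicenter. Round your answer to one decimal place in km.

Circle about each station: x² + y² = 32.71²; (x + 82.8)² + (y + 84.7)² = 87.40²; (x − 83.6)² + (y + 81.6)² = 112.51².
Subtracting the PKD equation from the COR and CMB equations removes the quadratic terms:
-165.6 x − 169.4 y = 7461.11
167.2 x − 163.2 y = 2058.96
Solving the 2×2 system: x ≈ -15.7, y ≈ -28.7 km.

-15.7 km east, -28.7 km north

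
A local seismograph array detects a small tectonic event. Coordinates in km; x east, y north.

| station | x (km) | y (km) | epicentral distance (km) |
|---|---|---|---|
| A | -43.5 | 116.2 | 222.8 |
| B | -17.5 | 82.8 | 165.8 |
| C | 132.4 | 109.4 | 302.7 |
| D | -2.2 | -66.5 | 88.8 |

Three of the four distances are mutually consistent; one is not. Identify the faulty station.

B

Solve using three stations at a time. Using A, C, D (subtract circle equations pairwise → linear system) gives (x, y) ≈ (-83.2, -103.1).
Distances from that point to each station vs reported:
  A: calculated 222.8 vs reported 222.8 → residual 0.0 km
  B: calculated 197.2 vs reported 165.8 → residual 31.4 km
  C: calculated 302.7 vs reported 302.7 → residual 0.0 km
  D: calculated 88.9 vs reported 88.8 → residual 0.1 km
A, C, D are mutually consistent (residuals ≈ 0); B is off by 31.4 km.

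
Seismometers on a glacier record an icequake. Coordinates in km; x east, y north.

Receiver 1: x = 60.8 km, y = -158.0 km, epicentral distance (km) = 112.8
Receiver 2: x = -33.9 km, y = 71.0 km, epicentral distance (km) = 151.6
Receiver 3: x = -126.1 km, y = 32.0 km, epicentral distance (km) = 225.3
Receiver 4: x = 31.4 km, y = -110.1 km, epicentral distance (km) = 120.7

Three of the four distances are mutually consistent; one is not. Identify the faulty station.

Receiver 1

Solve using three stations at a time. Using Receiver 2, Receiver 3, Receiver 4 (subtract circle equations pairwise → linear system) gives (x, y) ≈ (95.7, -7.8).
Distances from that point to each station vs reported:
  Receiver 1: calculated 154.2 vs reported 112.8 → residual 41.4 km
  Receiver 2: calculated 151.7 vs reported 151.6 → residual 0.1 km
  Receiver 3: calculated 225.4 vs reported 225.3 → residual 0.1 km
  Receiver 4: calculated 120.8 vs reported 120.7 → residual 0.1 km
Receiver 2, Receiver 3, Receiver 4 are mutually consistent (residuals ≈ 0); Receiver 1 is off by 41.4 km.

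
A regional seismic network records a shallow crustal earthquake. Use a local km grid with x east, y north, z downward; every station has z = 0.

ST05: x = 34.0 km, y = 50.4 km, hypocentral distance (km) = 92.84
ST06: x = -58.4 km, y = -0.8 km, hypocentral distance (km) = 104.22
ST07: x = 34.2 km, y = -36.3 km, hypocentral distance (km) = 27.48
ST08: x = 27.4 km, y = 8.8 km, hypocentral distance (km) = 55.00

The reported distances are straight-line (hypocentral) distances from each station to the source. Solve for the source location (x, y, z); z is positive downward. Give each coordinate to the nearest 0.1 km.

x ≈ 34.9 km, y ≈ -38.3 km, depth ≈ 27.4 km

Each station gives a sphere (x−x_i)² + (y−y_i)² + z² = d_i² (stations at z=0).
Subtracting the ST05 sphere from ST06 and ST07: z² cancels, leaving linear equations in x and y:
-184.8 x − 102.4 y = -2527.50
0.4 x − 173.4 y = 6655.29
Solving: x ≈ 34.900, y ≈ -38.301 km (keep extra digits for the depth step; rounded: 34.9, -38.3).
Then from the ST05 sphere: z² = 92.84² − (x − 34.0)² − (y − 50.4)² with x = 34.900, y = -38.301, so z ≈ 27.397 ≈ 27.4 km.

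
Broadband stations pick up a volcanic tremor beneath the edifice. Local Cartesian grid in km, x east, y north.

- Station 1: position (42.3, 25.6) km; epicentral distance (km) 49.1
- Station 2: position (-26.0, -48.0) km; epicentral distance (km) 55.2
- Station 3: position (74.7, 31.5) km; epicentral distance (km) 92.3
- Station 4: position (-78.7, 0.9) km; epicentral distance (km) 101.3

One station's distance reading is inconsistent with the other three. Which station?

Solve using three stations at a time. Using Station 1, Station 2, Station 4 (subtract circle equations pairwise → linear system) gives (x, y) ≈ (20.7, -18.6).
Distances from that point to each station vs reported:
  Station 1: calculated 49.1 vs reported 49.1 → residual 0.0 km
  Station 2: calculated 55.2 vs reported 55.2 → residual 0.0 km
  Station 3: calculated 73.6 vs reported 92.3 → residual 18.7 km
  Station 4: calculated 101.3 vs reported 101.3 → residual 0.0 km
Station 1, Station 2, Station 4 are mutually consistent (residuals ≈ 0); Station 3 is off by 18.7 km.

Station 3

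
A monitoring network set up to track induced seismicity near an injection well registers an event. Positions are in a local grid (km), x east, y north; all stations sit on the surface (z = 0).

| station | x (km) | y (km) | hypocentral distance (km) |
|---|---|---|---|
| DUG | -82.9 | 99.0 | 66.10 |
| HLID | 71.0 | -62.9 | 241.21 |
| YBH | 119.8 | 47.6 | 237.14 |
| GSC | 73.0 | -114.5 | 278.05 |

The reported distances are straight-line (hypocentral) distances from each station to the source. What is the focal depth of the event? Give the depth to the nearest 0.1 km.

Each station gives a sphere (x−x_i)² + (y−y_i)² + z² = d_i² (stations at z=0).
Subtracting the DUG sphere from HLID and YBH: z² cancels, leaving linear equations in x and y:
307.8 x − 323.8 y = -61489.05
405.4 x − 102.8 y = -51921.78
Solving: x ≈ -105.305, y ≈ 89.797 km (keep extra digits for the depth step; rounded: -105.3, 89.8).
Then from the DUG sphere: z² = 66.10² − (x + 82.9)² − (y − 99.0)² with x = -105.305, y = 89.797, so z ≈ 61.502 ≈ 61.5 km.

depth ≈ 61.5 km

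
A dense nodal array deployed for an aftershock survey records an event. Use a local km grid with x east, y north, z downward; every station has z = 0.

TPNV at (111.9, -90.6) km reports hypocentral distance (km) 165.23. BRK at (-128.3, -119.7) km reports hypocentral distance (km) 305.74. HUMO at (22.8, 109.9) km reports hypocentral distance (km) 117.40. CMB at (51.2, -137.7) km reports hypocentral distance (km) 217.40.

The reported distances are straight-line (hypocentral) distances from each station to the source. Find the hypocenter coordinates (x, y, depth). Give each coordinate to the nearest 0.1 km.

x ≈ 109.3 km, y ≈ 62.0 km, depth ≈ 63.3 km

Each station gives a sphere (x−x_i)² + (y−y_i)² + z² = d_i² (stations at z=0).
Subtracting the TPNV sphere from BRK and HUMO: z² cancels, leaving linear equations in x and y:
-480.4 x − 58.2 y = -56116.98
-178.2 x + 401.0 y = 5386.07
Solving: x ≈ 109.301, y ≈ 62.004 km (keep extra digits for the depth step; rounded: 109.3, 62.0).
Then from the TPNV sphere: z² = 165.23² − (x − 111.9)² − (y + 90.6)² with x = 109.301, y = 62.004, so z ≈ 63.295 ≈ 63.3 km.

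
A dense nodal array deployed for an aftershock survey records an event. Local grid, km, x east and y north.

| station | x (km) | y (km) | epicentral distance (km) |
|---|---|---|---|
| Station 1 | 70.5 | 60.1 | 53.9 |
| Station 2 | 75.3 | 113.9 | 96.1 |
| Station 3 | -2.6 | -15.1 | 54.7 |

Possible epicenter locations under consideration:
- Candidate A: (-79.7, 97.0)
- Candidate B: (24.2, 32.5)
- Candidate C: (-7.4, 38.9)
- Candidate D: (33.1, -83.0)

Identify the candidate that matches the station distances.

Candidate B

For each candidate, compare |candidate − station| to the reported distance:
Candidate A: residuals Station 1 100.8, Station 2 59.8, Station 3 81.4 → max 100.8 km
Candidate B: residuals Station 1 0.0, Station 2 0.0, Station 3 0.1 → max 0.1 km
Candidate C: residuals Station 1 26.8, Station 2 15.5, Station 3 0.5 → max 26.8 km
Candidate D: residuals Station 1 94.0, Station 2 105.3, Station 3 22.0 → max 105.3 km
Only Candidate B has all residuals ≈ 0.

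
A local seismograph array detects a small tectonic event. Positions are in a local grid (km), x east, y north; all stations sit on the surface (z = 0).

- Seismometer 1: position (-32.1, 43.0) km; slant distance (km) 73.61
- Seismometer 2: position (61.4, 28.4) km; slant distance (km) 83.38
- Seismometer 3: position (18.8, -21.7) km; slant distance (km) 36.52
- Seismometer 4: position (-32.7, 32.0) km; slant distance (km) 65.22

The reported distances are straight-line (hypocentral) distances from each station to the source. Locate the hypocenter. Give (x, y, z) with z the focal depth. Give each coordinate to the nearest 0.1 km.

x ≈ -1.8 km, y ≈ -17.1 km, depth ≈ 29.8 km

Each station gives a sphere (x−x_i)² + (y−y_i)² + z² = d_i² (stations at z=0).
Subtracting the Seismometer 1 sphere from Seismometer 2 and Seismometer 3: z² cancels, leaving linear equations in x and y:
187.0 x − 29.2 y = 163.32
101.8 x − 129.4 y = 2029.64
Solving: x ≈ -1.797, y ≈ -17.098 km (keep extra digits for the depth step; rounded: -1.8, -17.1).
Then from the Seismometer 1 sphere: z² = 73.61² − (x + 32.1)² − (y − 43.0)² with x = -1.797, y = -17.098, so z ≈ 29.806 ≈ 29.8 km.
Check against Seismometer 4 (with the unrounded solution): distance 65.22 ≈ 65.22 km. ✓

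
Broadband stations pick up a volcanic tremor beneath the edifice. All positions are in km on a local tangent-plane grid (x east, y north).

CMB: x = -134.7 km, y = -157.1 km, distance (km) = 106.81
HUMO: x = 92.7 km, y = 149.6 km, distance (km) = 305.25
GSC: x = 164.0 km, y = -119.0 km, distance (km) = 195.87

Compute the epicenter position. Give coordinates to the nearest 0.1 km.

Circle about each station: (x + 134.7)² + (y + 157.1)² = 106.81²; (x − 92.7)² + (y − 149.6)² = 305.25²; (x − 164.0)² + (y + 119.0)² = 195.87².
Subtracting pairs of circle equations eliminates x²+y² and gives linear equations (the radical axes):
454.8 x + 613.4 y = -93620.24
597.4 x + 76.2 y = -28724.18
Solving the 2×2 system: x ≈ -31.6, y ≈ -129.2 km.

x ≈ -31.6 km, y ≈ -129.2 km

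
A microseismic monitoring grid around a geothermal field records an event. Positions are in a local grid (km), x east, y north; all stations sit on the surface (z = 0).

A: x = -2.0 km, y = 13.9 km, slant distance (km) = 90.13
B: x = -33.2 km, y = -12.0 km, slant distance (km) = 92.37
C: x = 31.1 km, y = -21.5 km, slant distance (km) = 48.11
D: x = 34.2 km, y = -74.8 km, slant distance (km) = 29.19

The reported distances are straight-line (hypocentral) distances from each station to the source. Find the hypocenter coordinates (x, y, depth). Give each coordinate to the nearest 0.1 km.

Each station gives a sphere (x−x_i)² + (y−y_i)² + z² = d_i² (stations at z=0).
Subtracting the A sphere from B and C: z² cancels, leaving linear equations in x and y:
-62.4 x − 51.8 y = 640.23
66.2 x − 70.8 y = 7041.09
Solving: x ≈ 40.703, y ≈ -61.392 km (keep extra digits for the depth step; rounded: 40.7, -61.4).
Then from the A sphere: z² = 90.13² − (x + 2.0)² − (y − 13.9)² with x = 40.703, y = -61.392, so z ≈ 25.119 ≈ 25.1 km.

(40.7, -61.4, 25.1)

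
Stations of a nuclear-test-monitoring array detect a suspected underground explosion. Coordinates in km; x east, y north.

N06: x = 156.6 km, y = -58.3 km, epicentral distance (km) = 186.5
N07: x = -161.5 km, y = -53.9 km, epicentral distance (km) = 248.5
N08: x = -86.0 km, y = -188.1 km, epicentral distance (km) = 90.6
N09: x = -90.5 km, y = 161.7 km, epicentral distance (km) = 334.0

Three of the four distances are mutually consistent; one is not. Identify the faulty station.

Solve using three stations at a time. Using N06, N08, N09 (subtract circle equations pairwise → linear system) gives (x, y) ≈ (0.1, -159.8).
Distances from that point to each station vs reported:
  N06: calculated 186.5 vs reported 186.5 → residual 0.0 km
  N07: calculated 193.2 vs reported 248.5 → residual 55.3 km
  N08: calculated 90.6 vs reported 90.6 → residual 0.0 km
  N09: calculated 334.0 vs reported 334.0 → residual 0.0 km
N06, N08, N09 are mutually consistent (residuals ≈ 0); N07 is off by 55.3 km.

N07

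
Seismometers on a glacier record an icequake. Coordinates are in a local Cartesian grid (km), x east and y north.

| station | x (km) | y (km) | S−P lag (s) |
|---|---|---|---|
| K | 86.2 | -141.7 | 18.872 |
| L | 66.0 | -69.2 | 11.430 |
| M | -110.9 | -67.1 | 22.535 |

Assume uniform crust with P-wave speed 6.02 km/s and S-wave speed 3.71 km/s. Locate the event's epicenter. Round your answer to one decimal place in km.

78.5 km east, 40.6 km north

Distance from S−P lag: d = Δt · v_P v_S / (v_P − v_S) = Δt · (6.02·3.71)/(6.02−3.71) ≈ 9.6685·Δt.
So d_K = 182.46, d_L = 110.51, d_M = 217.88 km.
Circle about each station: (x − 86.2)² + (y + 141.7)² = 182.46²; (x − 66.0)² + (y + 69.2)² = 110.51²; (x + 110.9)² + (y + 67.1)² = 217.88².
Subtracting pairs of circle equations eliminates x²+y² and gives linear equations (the radical axes):
-40.4 x + 145.0 y = 2714.50
-394.2 x + 149.2 y = -24888.15
Solving the 2×2 system: x ≈ 78.5, y ≈ 40.6 km.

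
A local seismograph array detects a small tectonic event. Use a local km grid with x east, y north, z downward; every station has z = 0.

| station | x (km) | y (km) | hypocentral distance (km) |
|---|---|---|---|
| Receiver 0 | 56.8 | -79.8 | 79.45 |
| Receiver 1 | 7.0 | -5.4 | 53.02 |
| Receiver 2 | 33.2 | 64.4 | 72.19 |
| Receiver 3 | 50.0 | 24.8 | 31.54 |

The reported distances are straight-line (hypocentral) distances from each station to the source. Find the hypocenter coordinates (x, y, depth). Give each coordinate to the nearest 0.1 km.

Each station gives a sphere (x−x_i)² + (y−y_i)² + z² = d_i² (stations at z=0).
Subtracting the Receiver 0 sphere from Receiver 1 and Receiver 2: z² cancels, leaving linear equations in x and y:
-99.6 x + 148.8 y = -6014.94
-47.2 x + 288.4 y = -3243.77
Solving: x ≈ 57.694, y ≈ -1.805 km (keep extra digits for the depth step; rounded: 57.7, -1.8).
Then from the Receiver 0 sphere: z² = 79.45² − (x − 56.8)² − (y + 79.8)² with x = 57.694, y = -1.805, so z ≈ 15.109 ≈ 15.1 km.
Check against Receiver 3 (with the unrounded solution): distance 31.55 ≈ 31.54 km. ✓

x ≈ 57.7 km, y ≈ -1.8 km, depth ≈ 15.1 km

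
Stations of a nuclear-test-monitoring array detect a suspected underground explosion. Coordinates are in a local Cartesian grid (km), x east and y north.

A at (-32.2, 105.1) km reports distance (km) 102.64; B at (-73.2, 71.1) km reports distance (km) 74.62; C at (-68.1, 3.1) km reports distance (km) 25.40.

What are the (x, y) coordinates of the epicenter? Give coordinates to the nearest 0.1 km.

Circle about each station: (x + 32.2)² + (y − 105.1)² = 102.64²; (x + 73.2)² + (y − 71.1)² = 74.62²; (x + 68.1)² + (y − 3.1)² = 25.40².
Subtracting pairs of circle equations eliminates x²+y² and gives linear equations (the radical axes):
-82.0 x − 68.0 y = 3297.43
-71.8 x − 204.0 y = 2454.18
Solving the 2×2 system: x ≈ -42.7, y ≈ 3.0 km.
Check against A (with the unrounded x, y): √((x + 32.2)²+(y − 105.1)²) = 102.64 ≈ 102.64 km. ✓

(-42.7, 3.0)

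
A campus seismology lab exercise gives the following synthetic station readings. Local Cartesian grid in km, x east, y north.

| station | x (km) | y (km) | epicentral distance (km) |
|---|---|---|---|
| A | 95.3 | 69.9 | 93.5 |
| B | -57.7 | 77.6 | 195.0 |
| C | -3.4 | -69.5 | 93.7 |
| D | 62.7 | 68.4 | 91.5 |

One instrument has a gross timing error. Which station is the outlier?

Solve using three stations at a time. Using A, C, D (subtract circle equations pairwise → linear system) gives (x, y) ≈ (77.5, -22.0).
Distances from that point to each station vs reported:
  A: calculated 93.6 vs reported 93.5 → residual 0.1 km
  B: calculated 168.0 vs reported 195.0 → residual 27.0 km
  C: calculated 93.8 vs reported 93.7 → residual 0.1 km
  D: calculated 91.6 vs reported 91.5 → residual 0.1 km
A, C, D are mutually consistent (residuals ≈ 0); B is off by 27.0 km.

B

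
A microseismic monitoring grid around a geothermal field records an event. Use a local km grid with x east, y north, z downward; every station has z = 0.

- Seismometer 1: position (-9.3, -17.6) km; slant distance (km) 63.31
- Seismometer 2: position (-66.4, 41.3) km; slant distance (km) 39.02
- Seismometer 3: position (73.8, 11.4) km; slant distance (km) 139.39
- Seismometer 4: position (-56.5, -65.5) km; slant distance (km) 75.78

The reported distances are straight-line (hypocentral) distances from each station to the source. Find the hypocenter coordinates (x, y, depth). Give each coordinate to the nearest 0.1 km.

Each station gives a sphere (x−x_i)² + (y−y_i)² + z² = d_i² (stations at z=0).
Subtracting the Seismometer 1 sphere from Seismometer 2 and Seismometer 3: z² cancels, leaving linear equations in x and y:
-114.2 x + 117.8 y = 8204.00
166.2 x + 58.0 y = -10241.27
Solving: x ≈ -64.203, y ≈ 7.402 km (keep extra digits for the depth step; rounded: -64.2, 7.4).
Then from the Seismometer 1 sphere: z² = 63.31² − (x + 9.3)² − (y + 17.6)² with x = -64.203, y = 7.402, so z ≈ 19.202 ≈ 19.2 km.

(-64.2, 7.4, 19.2)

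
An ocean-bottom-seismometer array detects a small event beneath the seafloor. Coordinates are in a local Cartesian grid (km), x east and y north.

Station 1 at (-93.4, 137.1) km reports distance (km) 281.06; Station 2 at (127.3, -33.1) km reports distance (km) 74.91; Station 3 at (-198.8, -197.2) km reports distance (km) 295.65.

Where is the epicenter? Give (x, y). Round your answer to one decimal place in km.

75.7 km east, -87.4 km north

Circle about each station: (x + 93.4)² + (y − 137.1)² = 281.06²; (x − 127.3)² + (y + 33.1)² = 74.91²; (x + 198.8)² + (y + 197.2)² = 295.65².
Subtracting the Station 1 equation from the Station 2 and Station 3 equations removes the quadratic terms:
441.4 x − 340.4 y = 63164.15
-210.8 x − 668.6 y = 42475.11
Solving the 2×2 system: x ≈ 75.7, y ≈ -87.4 km.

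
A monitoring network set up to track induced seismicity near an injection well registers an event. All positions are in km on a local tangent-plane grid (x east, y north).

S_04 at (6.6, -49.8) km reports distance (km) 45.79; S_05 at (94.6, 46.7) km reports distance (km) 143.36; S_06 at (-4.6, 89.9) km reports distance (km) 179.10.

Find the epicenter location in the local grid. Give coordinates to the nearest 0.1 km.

Circle about each station: (x − 6.6)² + (y + 49.8)² = 45.79²; (x − 94.6)² + (y − 46.7)² = 143.36²; (x + 4.6)² + (y − 89.9)² = 179.10².
Subtracting the S_04 equation from the S_05 and S_06 equations removes the quadratic terms:
176.0 x + 193.0 y = -9848.92
-22.4 x + 279.4 y = -24400.52
Solving the 2×2 system: x ≈ 36.6, y ≈ -84.4 km.
Check against S_04 (with the unrounded x, y): √((x − 6.6)²+(y + 49.8)²) = 45.79 ≈ 45.79 km. ✓

36.6 km east, -84.4 km north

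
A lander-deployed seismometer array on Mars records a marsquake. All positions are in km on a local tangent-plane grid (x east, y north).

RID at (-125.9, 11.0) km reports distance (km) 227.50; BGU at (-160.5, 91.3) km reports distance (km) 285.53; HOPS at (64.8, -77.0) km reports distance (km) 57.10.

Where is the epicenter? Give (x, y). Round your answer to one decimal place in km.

(97.8, -30.4)

Circle about each station: (x + 125.9)² + (y − 11.0)² = 227.50²; (x + 160.5)² + (y − 91.3)² = 285.53²; (x − 64.8)² + (y + 77.0)² = 57.10².
Subtracting the RID equation from the BGU and HOPS equations removes the quadratic terms:
-69.2 x + 160.6 y = -11647.00
381.4 x − 176.0 y = 42652.07
Solving the 2×2 system: x ≈ 97.8, y ≈ -30.4 km.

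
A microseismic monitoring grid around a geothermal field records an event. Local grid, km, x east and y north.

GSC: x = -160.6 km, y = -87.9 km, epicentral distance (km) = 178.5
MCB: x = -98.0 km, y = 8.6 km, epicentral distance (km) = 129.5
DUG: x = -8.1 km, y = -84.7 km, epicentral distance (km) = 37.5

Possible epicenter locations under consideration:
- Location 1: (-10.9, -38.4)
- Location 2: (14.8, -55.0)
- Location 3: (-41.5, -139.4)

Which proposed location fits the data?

Location 2

For each candidate, compare |candidate − station| to the reported distance:
Location 1: residuals GSC 20.8, MCB 30.5, DUG 8.9 → max 30.5 km
Location 2: residuals GSC 0.0, MCB 0.0, DUG 0.0 → max 0.0 km
Location 3: residuals GSC 48.7, MCB 28.9, DUG 26.6 → max 48.7 km
Only Location 2 has all residuals ≈ 0.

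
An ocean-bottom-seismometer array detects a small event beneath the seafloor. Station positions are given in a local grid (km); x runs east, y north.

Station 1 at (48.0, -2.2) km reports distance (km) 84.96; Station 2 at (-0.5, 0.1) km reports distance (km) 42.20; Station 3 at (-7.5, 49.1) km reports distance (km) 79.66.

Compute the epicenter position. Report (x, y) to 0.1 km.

Circle about each station: (x − 48.0)² + (y + 2.2)² = 84.96²; (x + 0.5)² + (y − 0.1)² = 42.20²; (x + 7.5)² + (y − 49.1)² = 79.66².
Subtracting the Station 1 equation from the Station 2 and Station 3 equations removes the quadratic terms:
-97.0 x + 4.6 y = 3128.78
-111.0 x + 102.6 y = 1030.71
Solving the 2×2 system: x ≈ -33.5, y ≈ -26.2 km.
Check against Station 1 (with the unrounded x, y): √((x − 48.0)²+(y + 2.2)²) = 84.96 ≈ 84.96 km. ✓

(-33.5, -26.2)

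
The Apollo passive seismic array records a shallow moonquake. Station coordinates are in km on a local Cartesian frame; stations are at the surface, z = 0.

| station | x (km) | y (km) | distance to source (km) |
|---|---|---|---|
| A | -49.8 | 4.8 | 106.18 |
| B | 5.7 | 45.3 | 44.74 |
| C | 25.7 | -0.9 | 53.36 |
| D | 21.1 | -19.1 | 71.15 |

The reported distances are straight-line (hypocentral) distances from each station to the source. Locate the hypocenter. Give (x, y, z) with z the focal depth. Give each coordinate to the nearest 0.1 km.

(47.0, 44.9, 17.2)

Each station gives a sphere (x−x_i)² + (y−y_i)² + z² = d_i² (stations at z=0).
Subtracting the A sphere from B and C: z² cancels, leaving linear equations in x and y:
111.0 x + 81.0 y = 8854.02
151.0 x − 11.4 y = 6585.12
Solving: x ≈ 47.000, y ≈ 44.902 km (keep extra digits for the depth step; rounded: 47.0, 44.9).
Then from the A sphere: z² = 106.18² − (x + 49.8)² − (y − 4.8)² with x = 47.000, y = 44.902, so z ≈ 17.198 ≈ 17.2 km.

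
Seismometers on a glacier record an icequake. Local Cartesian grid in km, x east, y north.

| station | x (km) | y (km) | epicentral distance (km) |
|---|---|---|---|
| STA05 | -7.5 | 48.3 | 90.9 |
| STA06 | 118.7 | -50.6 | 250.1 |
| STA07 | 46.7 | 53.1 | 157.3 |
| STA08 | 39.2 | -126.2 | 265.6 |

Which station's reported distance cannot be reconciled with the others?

STA07

Solve using three stations at a time. Using STA05, STA06, STA08 (subtract circle equations pairwise → linear system) gives (x, y) ≈ (-66.5, 117.5).
Distances from that point to each station vs reported:
  STA05: calculated 90.9 vs reported 90.9 → residual 0.0 km
  STA06: calculated 250.1 vs reported 250.1 → residual 0.0 km
  STA07: calculated 130.2 vs reported 157.3 → residual 27.1 km
  STA08: calculated 265.6 vs reported 265.6 → residual 0.0 km
STA05, STA06, STA08 are mutually consistent (residuals ≈ 0); STA07 is off by 27.1 km.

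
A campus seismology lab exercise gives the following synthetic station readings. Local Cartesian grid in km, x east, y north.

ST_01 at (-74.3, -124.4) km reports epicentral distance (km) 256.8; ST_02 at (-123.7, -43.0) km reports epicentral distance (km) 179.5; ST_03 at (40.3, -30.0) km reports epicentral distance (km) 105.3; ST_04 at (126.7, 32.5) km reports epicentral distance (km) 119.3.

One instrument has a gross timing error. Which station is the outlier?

Solve using three stations at a time. Using ST_02, ST_03, ST_04 (subtract circle equations pairwise → linear system) gives (x, y) ≈ (14.1, 72.0).
Distances from that point to each station vs reported:
  ST_01: calculated 215.4 vs reported 256.8 → residual 41.4 km
  ST_02: calculated 179.5 vs reported 179.5 → residual 0.0 km
  ST_03: calculated 105.3 vs reported 105.3 → residual 0.0 km
  ST_04: calculated 119.3 vs reported 119.3 → residual 0.0 km
ST_02, ST_03, ST_04 are mutually consistent (residuals ≈ 0); ST_01 is off by 41.4 km.

ST_01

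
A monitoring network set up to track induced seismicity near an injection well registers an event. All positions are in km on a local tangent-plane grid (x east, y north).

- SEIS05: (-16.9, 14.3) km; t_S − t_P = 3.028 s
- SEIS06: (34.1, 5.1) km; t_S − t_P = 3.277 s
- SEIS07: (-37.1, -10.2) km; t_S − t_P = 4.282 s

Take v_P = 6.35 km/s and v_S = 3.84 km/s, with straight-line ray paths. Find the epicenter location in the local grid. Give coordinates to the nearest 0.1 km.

(4.3, -6.1)

Distance from S−P lag: d = Δt · v_P v_S / (v_P − v_S) = Δt · (6.35·3.84)/(6.35−3.84) ≈ 9.7147·Δt.
So d_SEIS05 = 29.42, d_SEIS06 = 31.84, d_SEIS07 = 41.60 km.
Circle about each station: (x + 16.9)² + (y − 14.3)² = 29.42²; (x − 34.1)² + (y − 5.1)² = 31.84²; (x + 37.1)² + (y + 10.2)² = 41.60².
Subtracting the SEIS05 equation from the SEIS06 and SEIS07 equations removes the quadratic terms:
102.0 x − 18.4 y = 550.47
-40.4 x − 49.0 y = 125.33
Solving the 2×2 system: x ≈ 4.3, y ≈ -6.1 km.
Check against SEIS05 (with the unrounded x, y): √((x + 16.9)²+(y − 14.3)²) = 29.42 ≈ 29.42 km. ✓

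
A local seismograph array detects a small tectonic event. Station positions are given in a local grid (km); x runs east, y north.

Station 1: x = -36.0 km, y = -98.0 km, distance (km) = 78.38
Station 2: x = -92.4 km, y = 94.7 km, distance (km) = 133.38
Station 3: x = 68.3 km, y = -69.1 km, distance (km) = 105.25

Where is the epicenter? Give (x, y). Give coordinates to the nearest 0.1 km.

Circle about each station: (x + 36.0)² + (y + 98.0)² = 78.38²; (x + 92.4)² + (y − 94.7)² = 133.38²; (x − 68.3)² + (y + 69.1)² = 105.25².
Subtracting the Station 1 equation from the Station 2 and Station 3 equations removes the quadratic terms:
-112.8 x + 385.4 y = -5040.95
208.6 x + 57.8 y = -6394.44
Solving the 2×2 system: x ≈ -25.0, y ≈ -20.4 km.

x ≈ -25.0 km, y ≈ -20.4 km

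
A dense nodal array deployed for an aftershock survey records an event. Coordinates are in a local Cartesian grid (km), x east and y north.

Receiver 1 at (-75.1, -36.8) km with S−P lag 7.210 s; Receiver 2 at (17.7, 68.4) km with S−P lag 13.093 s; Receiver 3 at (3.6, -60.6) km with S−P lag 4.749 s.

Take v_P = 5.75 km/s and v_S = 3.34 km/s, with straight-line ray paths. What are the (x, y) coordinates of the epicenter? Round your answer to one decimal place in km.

Distance from S−P lag: d = Δt · v_P v_S / (v_P − v_S) = Δt · (5.75·3.34)/(5.75−3.34) ≈ 7.9689·Δt.
So d_Receiver 1 = 57.46, d_Receiver 2 = 104.34, d_Receiver 3 = 37.84 km.
Circle about each station: (x + 75.1)² + (y + 36.8)² = 57.46²; (x − 17.7)² + (y − 68.4)² = 104.34²; (x − 3.6)² + (y + 60.6)² = 37.84².
Subtracting the Receiver 1 equation from the Receiver 2 and Receiver 3 equations removes the quadratic terms:
185.6 x + 210.4 y = -9587.58
157.4 x − 47.6 y = -1439.14
Solving the 2×2 system: x ≈ -18.1, y ≈ -29.6 km.
Check against Receiver 1 (with the unrounded x, y): √((x + 75.1)²+(y + 36.8)²) = 57.46 ≈ 57.46 km. ✓

x ≈ -18.1 km, y ≈ -29.6 km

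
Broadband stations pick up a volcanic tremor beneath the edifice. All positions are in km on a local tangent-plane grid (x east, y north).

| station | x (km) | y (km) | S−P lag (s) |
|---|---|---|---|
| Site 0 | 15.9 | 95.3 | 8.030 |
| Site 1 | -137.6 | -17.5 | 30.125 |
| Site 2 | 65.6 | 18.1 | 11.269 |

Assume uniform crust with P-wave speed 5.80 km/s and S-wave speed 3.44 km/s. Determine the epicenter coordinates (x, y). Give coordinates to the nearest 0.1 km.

81.7 km east, 112.0 km north

Distance from S−P lag: d = Δt · v_P v_S / (v_P − v_S) = Δt · (5.80·3.44)/(5.80−3.44) ≈ 8.4542·Δt.
So d_Site 0 = 67.89, d_Site 1 = 254.68, d_Site 2 = 95.27 km.
Circle about each station: (x − 15.9)² + (y − 95.3)² = 67.89²; (x + 137.6)² + (y + 17.5)² = 254.68²; (x − 65.6)² + (y − 18.1)² = 95.27².
Subtracting the Site 0 equation from the Site 1 and Site 2 equations removes the quadratic terms:
-307.0 x − 225.6 y = -50347.74
99.4 x − 154.4 y = -9171.25
Solving the 2×2 system: x ≈ 81.7, y ≈ 112.0 km.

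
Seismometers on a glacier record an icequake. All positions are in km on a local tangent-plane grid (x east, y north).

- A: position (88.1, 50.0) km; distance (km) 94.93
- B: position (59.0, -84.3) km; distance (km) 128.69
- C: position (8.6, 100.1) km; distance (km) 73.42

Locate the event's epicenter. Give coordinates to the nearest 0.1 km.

Circle about each station: (x − 88.1)² + (y − 50.0)² = 94.93²; (x − 59.0)² + (y + 84.3)² = 128.69²; (x − 8.6)² + (y − 100.1)² = 73.42².
Subtracting pairs of circle equations eliminates x²+y² and gives linear equations (the radical axes):
-58.2 x − 268.6 y = -7223.53
-159.0 x + 100.2 y = 3453.57
Solving the 2×2 system: x ≈ -4.2, y ≈ 27.8 km.

-4.2 km east, 27.8 km north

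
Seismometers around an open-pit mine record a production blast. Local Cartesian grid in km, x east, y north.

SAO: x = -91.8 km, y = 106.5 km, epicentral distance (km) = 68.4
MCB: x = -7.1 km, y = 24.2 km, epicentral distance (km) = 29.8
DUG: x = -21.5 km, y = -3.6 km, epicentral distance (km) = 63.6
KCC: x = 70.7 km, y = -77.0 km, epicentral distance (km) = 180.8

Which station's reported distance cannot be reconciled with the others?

Solve using three stations at a time. Using SAO, DUG, KCC (subtract circle equations pairwise → linear system) gives (x, y) ≈ (-63.4, 44.2).
Distances from that point to each station vs reported:
  SAO: calculated 68.4 vs reported 68.4 → residual 0.0 km
  MCB: calculated 59.8 vs reported 29.8 → residual 30.0 km
  DUG: calculated 63.6 vs reported 63.6 → residual 0.0 km
  KCC: calculated 180.8 vs reported 180.8 → residual 0.0 km
SAO, DUG, KCC are mutually consistent (residuals ≈ 0); MCB is off by 30.0 km.

MCB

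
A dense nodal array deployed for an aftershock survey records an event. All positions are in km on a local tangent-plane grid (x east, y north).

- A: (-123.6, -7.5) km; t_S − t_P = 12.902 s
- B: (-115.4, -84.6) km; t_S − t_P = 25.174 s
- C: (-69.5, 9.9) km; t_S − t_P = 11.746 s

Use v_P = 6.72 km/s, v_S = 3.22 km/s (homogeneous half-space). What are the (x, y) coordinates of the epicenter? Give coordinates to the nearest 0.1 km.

Distance from S−P lag: d = Δt · v_P v_S / (v_P − v_S) = Δt · (6.72·3.22)/(6.72−3.22) ≈ 6.1824·Δt.
So d_A = 79.77, d_B = 155.64, d_C = 72.62 km.
Circle about each station: (x + 123.6)² + (y + 7.5)² = 79.77²; (x + 115.4)² + (y + 84.6)² = 155.64²; (x + 69.5)² + (y − 9.9)² = 72.62².
Subtracting the A equation from the B and C equations removes the quadratic terms:
16.4 x − 154.2 y = -12719.45
108.2 x + 34.8 y = -9315.36
Solving the 2×2 system: x ≈ -108.9, y ≈ 70.9 km.
Check against A (with the unrounded x, y): √((x + 123.6)²+(y + 7.5)²) = 79.77 ≈ 79.77 km. ✓

(-108.9, 70.9)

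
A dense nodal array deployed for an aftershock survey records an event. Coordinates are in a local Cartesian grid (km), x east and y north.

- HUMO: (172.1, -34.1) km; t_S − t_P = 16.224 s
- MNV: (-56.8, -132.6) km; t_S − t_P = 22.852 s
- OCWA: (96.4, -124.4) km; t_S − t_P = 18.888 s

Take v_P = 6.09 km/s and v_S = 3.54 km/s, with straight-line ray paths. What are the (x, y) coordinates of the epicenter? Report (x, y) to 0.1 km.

Distance from S−P lag: d = Δt · v_P v_S / (v_P − v_S) = Δt · (6.09·3.54)/(6.09−3.54) ≈ 8.4544·Δt.
So d_HUMO = 137.16, d_MNV = 193.20, d_OCWA = 159.69 km.
Circle about each station: (x − 172.1)² + (y + 34.1)² = 137.16²; (x + 56.8)² + (y + 132.6)² = 193.20²; (x − 96.4)² + (y + 124.4)² = 159.69².
Subtracting the HUMO equation from the MNV and OCWA equations removes the quadratic terms:
-457.8 x − 197.0 y = -28485.59
-151.4 x − 180.6 y = -12700.93
Solving the 2×2 system: x ≈ 50.0, y ≈ 28.4 km.

50.0 km east, 28.4 km north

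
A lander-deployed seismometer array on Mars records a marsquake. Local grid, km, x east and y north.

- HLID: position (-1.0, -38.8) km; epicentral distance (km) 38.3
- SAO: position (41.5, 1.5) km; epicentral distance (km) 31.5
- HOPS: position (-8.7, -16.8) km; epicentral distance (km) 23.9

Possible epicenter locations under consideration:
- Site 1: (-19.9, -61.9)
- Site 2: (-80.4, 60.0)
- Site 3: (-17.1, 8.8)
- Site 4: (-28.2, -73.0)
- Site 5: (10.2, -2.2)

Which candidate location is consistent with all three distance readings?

Site 5

For each candidate, compare |candidate − station| to the reported distance:
Site 1: residuals HLID 8.5, SAO 56.8, HOPS 22.6 → max 56.8 km
Site 2: residuals HLID 88.5, SAO 103.7, HOPS 81.2 → max 103.7 km
Site 3: residuals HLID 11.9, SAO 27.6, HOPS 3.0 → max 27.6 km
Site 4: residuals HLID 5.4, SAO 70.5, HOPS 35.6 → max 70.5 km
Site 5: residuals HLID 0.0, SAO 0.0, HOPS 0.0 → max 0.0 km
Only Site 5 has all residuals ≈ 0.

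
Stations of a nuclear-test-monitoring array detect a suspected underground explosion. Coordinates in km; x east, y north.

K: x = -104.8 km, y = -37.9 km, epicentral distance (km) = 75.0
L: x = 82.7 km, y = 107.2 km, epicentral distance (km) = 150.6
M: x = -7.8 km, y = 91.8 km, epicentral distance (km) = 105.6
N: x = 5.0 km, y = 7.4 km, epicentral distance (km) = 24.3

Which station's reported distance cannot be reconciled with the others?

K

Solve using three stations at a time. Using L, M, N (subtract circle equations pairwise → linear system) gives (x, y) ≈ (-7.0, -13.8).
Distances from that point to each station vs reported:
  K: calculated 100.8 vs reported 75.0 → residual 25.8 km
  L: calculated 150.6 vs reported 150.6 → residual 0.0 km
  M: calculated 105.6 vs reported 105.6 → residual 0.0 km
  N: calculated 24.4 vs reported 24.3 → residual 0.1 km
L, M, N are mutually consistent (residuals ≈ 0); K is off by 25.8 km.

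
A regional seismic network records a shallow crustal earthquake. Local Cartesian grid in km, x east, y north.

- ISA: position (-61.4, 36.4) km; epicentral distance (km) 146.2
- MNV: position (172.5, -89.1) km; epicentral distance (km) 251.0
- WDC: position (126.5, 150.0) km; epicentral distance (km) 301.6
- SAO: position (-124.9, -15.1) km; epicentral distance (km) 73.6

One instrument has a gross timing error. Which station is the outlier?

ISA

Solve using three stations at a time. Using MNV, WDC, SAO (subtract circle equations pairwise → linear system) gives (x, y) ≈ (-77.9, -71.8).
Distances from that point to each station vs reported:
  ISA: calculated 109.4 vs reported 146.2 → residual 36.8 km
  MNV: calculated 251.0 vs reported 251.0 → residual 0.0 km
  WDC: calculated 301.6 vs reported 301.6 → residual 0.0 km
  SAO: calculated 73.6 vs reported 73.6 → residual 0.0 km
MNV, WDC, SAO are mutually consistent (residuals ≈ 0); ISA is off by 36.8 km.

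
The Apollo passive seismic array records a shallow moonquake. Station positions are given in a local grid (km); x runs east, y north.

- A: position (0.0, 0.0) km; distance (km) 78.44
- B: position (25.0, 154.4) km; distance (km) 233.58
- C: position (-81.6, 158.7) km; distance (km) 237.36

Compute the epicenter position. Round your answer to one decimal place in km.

Circle about each station: x² + y² = 78.44²; (x − 25.0)² + (y − 154.4)² = 233.58²; (x + 81.6)² + (y − 158.7)² = 237.36².
Subtracting the A equation from the B and C equations removes the quadratic terms:
50.0 x + 308.8 y = -23942.42
-163.2 x + 317.4 y = -18342.69
Solving the 2×2 system: x ≈ -29.2, y ≈ -72.8 km.

-29.2 km east, -72.8 km north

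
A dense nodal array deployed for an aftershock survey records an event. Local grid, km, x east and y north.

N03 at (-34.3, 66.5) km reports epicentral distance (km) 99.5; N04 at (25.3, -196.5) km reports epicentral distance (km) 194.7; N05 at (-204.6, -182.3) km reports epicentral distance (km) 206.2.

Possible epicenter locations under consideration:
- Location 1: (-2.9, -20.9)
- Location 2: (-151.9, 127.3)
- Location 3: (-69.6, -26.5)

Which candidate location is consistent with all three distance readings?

For each candidate, compare |candidate − station| to the reported distance:
Location 1: residuals N03 6.6, N04 16.9, N05 52.1 → max 52.1 km
Location 2: residuals N03 32.9, N04 174.4, N05 107.9 → max 174.4 km
Location 3: residuals N03 0.0, N04 0.0, N05 0.0 → max 0.0 km
Only Location 3 has all residuals ≈ 0.

Location 3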